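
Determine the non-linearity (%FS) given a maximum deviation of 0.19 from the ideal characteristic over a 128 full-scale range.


Linearity error = (max deviation / full scale) * 100%.
Linearity = (0.19 / 128) * 100
Linearity = 0.148 %FS

0.148 %FS


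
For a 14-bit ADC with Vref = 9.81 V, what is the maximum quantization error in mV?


The maximum quantization error is +/- LSB/2.
LSB = Vref / 2^n = 9.81 / 16384 = 0.00059875 V
Max error = LSB / 2 = 0.00059875 / 2 = 0.00029938 V
Max error = 0.2994 mV

0.2994 mV


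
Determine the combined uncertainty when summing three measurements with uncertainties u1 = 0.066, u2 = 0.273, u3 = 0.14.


For a sum of independent quantities, uc = sqrt(u1^2 + u2^2 + u3^2).
uc = sqrt(0.066^2 + 0.273^2 + 0.14^2)
uc = sqrt(0.004356 + 0.074529 + 0.0196)
uc = 0.3138

0.3138


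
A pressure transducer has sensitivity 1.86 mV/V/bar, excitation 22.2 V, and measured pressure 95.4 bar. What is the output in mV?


Output = sensitivity * Vex * P.
Vout = 1.86 * 22.2 * 95.4
Vout = 41.292 * 95.4
Vout = 3939.26 mV

3939.26 mV


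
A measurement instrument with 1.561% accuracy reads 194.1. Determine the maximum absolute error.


Absolute error = (accuracy% / 100) * reading.
Error = (1.561 / 100) * 194.1
Error = 0.01561 * 194.1
Error = 3.0299

3.0299


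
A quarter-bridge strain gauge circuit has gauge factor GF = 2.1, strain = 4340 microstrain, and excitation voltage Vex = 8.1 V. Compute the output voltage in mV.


Quarter bridge output: Vout = (GF * epsilon * Vex) / 4.
Vout = (2.1 * 4340e-6 * 8.1) / 4
Vout = 0.0738234 / 4 V
Vout = 0.01845585 V = 18.4558 mV

18.4558 mV


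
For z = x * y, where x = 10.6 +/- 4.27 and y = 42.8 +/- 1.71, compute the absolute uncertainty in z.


For a product z = x*y, the relative uncertainty is:
uz/z = sqrt((ux/x)^2 + (uy/y)^2)
Relative uncertainties: ux/x = 4.27/10.6 = 0.40283
uy/y = 1.71/42.8 = 0.039953
z = 10.6 * 42.8 = 453.7
uz = 453.7 * sqrt(0.40283^2 + 0.039953^2) = 183.653

183.653


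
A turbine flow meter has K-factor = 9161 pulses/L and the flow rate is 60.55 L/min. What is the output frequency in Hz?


Frequency = K * Q / 60 (converting L/min to L/s).
f = 9161 * 60.55 / 60
f = 554698.55 / 60
f = 9244.98 Hz

9244.98 Hz


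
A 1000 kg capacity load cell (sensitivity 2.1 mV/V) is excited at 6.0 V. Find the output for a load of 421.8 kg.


Vout = rated_output * Vex * (load / capacity).
Vout = 2.1 * 6.0 * (421.8 / 1000)
Vout = 2.1 * 6.0 * 0.4218
Vout = 5.315 mV

5.315 mV


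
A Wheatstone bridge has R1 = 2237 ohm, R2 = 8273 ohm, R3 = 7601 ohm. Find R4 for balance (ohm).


At balance: R1*R4 = R2*R3, so R4 = R2*R3/R1.
R4 = 8273 * 7601 / 2237
R4 = 62883073 / 2237
R4 = 28110.45 ohm

28110.45 ohm


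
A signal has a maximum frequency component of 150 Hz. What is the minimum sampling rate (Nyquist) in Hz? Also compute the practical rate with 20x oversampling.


By Nyquist theorem, fs_min = 2 * fmax.
fs_min = 2 * 150 = 300 Hz
Practical rate = 20 * fs_min = 20 * 300 = 6000 Hz

fs_min = 300 Hz, fs_practical = 6000 Hz


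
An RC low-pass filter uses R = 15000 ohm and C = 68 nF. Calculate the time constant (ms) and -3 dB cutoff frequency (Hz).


Time constant: tau = R * C.
tau = 15000 * 6.80e-08 = 0.00102 s
tau = 1.02 ms
Cutoff frequency: fc = 1 / (2*pi*R*C).
fc = 1 / (2*pi*0.00102) = 156.03 Hz

tau = 1.02 ms, fc = 156.03 Hz


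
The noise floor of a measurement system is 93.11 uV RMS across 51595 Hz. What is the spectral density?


Noise spectral density = Vrms / sqrt(BW).
NSD = 93.11 / sqrt(51595)
NSD = 93.11 / 227.1453
NSD = 0.4099 uV/sqrt(Hz)

0.4099 uV/sqrt(Hz)


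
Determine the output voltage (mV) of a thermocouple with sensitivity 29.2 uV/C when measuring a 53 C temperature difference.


The thermocouple output V = sensitivity * dT.
V = 29.2 uV/C * 53 C
V = 1547.6 uV
V = 1.548 mV

1.548 mV


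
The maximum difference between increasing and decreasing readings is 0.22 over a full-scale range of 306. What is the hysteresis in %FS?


Hysteresis = (max difference / full scale) * 100%.
H = (0.22 / 306) * 100
H = 0.072 %FS

0.072 %FS


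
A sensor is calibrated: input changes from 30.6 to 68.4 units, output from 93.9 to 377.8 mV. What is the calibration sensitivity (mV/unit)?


Sensitivity = (y2 - y1) / (x2 - x1).
S = (377.8 - 93.9) / (68.4 - 30.6)
S = 283.9 / 37.8
S = 7.5106 mV/unit

7.5106 mV/unit


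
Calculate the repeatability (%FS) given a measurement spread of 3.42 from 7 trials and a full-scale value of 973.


Repeatability = (spread / full scale) * 100%.
R = (3.42 / 973) * 100
R = 0.351 %FS

0.351 %FS


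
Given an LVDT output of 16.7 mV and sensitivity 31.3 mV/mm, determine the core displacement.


Displacement = Vout / sensitivity.
d = 16.7 / 31.3
d = 0.534 mm

0.534 mm


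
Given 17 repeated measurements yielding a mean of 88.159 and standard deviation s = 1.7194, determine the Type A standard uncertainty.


The standard uncertainty for Type A evaluation is u = s / sqrt(n).
u = 1.7194 / sqrt(17)
u = 1.7194 / 4.1231
u = 0.417

0.417


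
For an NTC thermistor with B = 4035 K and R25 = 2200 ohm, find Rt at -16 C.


NTC thermistor equation: Rt = R25 * exp(B * (1/T - 1/T25)).
T in Kelvin: 257.15 K, T25 = 298.15 K
1/T - 1/T25 = 1/257.15 - 1/298.15 = 0.00053476
B * (1/T - 1/T25) = 4035 * 0.00053476 = 2.1578
Rt = 2200 * exp(2.1578) = 19034.1 ohm

19034.1 ohm


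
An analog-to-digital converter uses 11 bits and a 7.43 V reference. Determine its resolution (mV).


The resolution (LSB) of an ADC is Vref / 2^n.
LSB = 7.43 / 2^11
LSB = 7.43 / 2048
LSB = 0.00362793 V = 3.62792969 mV

3.62792969 mV


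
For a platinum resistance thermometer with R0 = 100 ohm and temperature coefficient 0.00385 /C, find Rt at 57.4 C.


The RTD equation: Rt = R0 * (1 + alpha * T).
Rt = 100 * (1 + 0.00385 * 57.4)
Rt = 100 * (1 + 0.22099)
Rt = 100 * 1.22099
Rt = 122.099 ohm

122.099 ohm


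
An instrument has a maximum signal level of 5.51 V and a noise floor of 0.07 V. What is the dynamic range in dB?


Dynamic range = 20 * log10(Vmax / Vnoise).
DR = 20 * log10(5.51 / 0.07)
DR = 20 * log10(78.71)
DR = 37.92 dB

37.92 dB


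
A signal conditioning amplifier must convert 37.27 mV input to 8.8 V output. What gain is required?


Gain = Vout / Vin (converting to same units).
G = 8.8 V / 37.27 mV
G = 8800.0 mV / 37.27 mV
G = 236.11

236.11


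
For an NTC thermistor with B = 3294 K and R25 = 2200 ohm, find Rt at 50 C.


NTC thermistor equation: Rt = R25 * exp(B * (1/T - 1/T25)).
T in Kelvin: 323.15 K, T25 = 298.15 K
1/T - 1/T25 = 1/323.15 - 1/298.15 = -0.00025948
B * (1/T - 1/T25) = 3294 * -0.00025948 = -0.8547
Rt = 2200 * exp(-0.8547) = 935.9 ohm

935.9 ohm


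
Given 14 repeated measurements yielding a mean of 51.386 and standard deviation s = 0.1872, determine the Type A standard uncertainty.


The standard uncertainty for Type A evaluation is u = s / sqrt(n).
u = 0.1872 / sqrt(14)
u = 0.1872 / 3.7417
u = 0.05

0.05


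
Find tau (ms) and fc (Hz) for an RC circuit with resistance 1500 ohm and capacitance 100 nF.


Time constant: tau = R * C.
tau = 1500 * 1.00e-07 = 0.00015 s
tau = 0.15 ms
Cutoff frequency: fc = 1 / (2*pi*R*C).
fc = 1 / (2*pi*0.00015) = 1061.03 Hz

tau = 0.15 ms, fc = 1061.03 Hz


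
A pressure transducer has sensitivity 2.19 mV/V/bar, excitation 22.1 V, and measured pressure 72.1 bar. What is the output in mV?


Output = sensitivity * Vex * P.
Vout = 2.19 * 22.1 * 72.1
Vout = 48.399 * 72.1
Vout = 3489.57 mV

3489.57 mV


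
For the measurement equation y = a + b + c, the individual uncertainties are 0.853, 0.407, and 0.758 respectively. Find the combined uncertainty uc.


For a sum of independent quantities, uc = sqrt(u1^2 + u2^2 + u3^2).
uc = sqrt(0.853^2 + 0.407^2 + 0.758^2)
uc = sqrt(0.727609 + 0.165649 + 0.574564)
uc = 1.2115

1.2115


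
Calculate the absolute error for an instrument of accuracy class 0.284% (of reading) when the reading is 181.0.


Absolute error = (accuracy% / 100) * reading.
Error = (0.284 / 100) * 181.0
Error = 0.00284 * 181.0
Error = 0.514

0.514


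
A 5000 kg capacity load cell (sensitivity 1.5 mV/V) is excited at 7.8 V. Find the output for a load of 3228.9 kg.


Vout = rated_output * Vex * (load / capacity).
Vout = 1.5 * 7.8 * (3228.9 / 5000)
Vout = 1.5 * 7.8 * 0.64578
Vout = 7.556 mV

7.556 mV


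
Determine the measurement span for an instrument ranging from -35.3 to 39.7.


Span = upper range - lower range.
Span = 39.7 - (-35.3)
Span = 75.0

75.0


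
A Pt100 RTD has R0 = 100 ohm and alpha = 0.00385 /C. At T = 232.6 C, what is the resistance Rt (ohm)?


The RTD equation: Rt = R0 * (1 + alpha * T).
Rt = 100 * (1 + 0.00385 * 232.6)
Rt = 100 * (1 + 0.89551)
Rt = 100 * 1.89551
Rt = 189.551 ohm

189.551 ohm


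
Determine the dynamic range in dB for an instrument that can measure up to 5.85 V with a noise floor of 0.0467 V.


Dynamic range = 20 * log10(Vmax / Vnoise).
DR = 20 * log10(5.85 / 0.0467)
DR = 20 * log10(125.27)
DR = 41.96 dB

41.96 dB


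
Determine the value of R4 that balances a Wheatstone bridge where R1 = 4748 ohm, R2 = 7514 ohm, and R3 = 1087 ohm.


At balance: R1*R4 = R2*R3, so R4 = R2*R3/R1.
R4 = 7514 * 1087 / 4748
R4 = 8167718 / 4748
R4 = 1720.24 ohm

1720.24 ohm


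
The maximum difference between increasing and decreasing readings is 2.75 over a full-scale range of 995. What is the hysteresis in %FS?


Hysteresis = (max difference / full scale) * 100%.
H = (2.75 / 995) * 100
H = 0.276 %FS

0.276 %FS


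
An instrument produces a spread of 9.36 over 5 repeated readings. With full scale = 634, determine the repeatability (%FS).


Repeatability = (spread / full scale) * 100%.
R = (9.36 / 634) * 100
R = 1.476 %FS

1.476 %FS


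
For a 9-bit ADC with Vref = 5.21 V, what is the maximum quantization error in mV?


The maximum quantization error is +/- LSB/2.
LSB = Vref / 2^n = 5.21 / 512 = 0.01017578 V
Max error = LSB / 2 = 0.01017578 / 2 = 0.00508789 V
Max error = 5.0879 mV

5.0879 mV


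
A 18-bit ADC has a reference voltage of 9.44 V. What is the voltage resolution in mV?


The resolution (LSB) of an ADC is Vref / 2^n.
LSB = 9.44 / 2^18
LSB = 9.44 / 262144
LSB = 3.601e-05 V = 0.03601074 mV

0.03601074 mV


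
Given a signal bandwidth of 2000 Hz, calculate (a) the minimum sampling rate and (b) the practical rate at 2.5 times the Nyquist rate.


By Nyquist theorem, fs_min = 2 * fmax.
fs_min = 2 * 2000 = 4000 Hz
Practical rate = 2.5 * fs_min = 2.5 * 4000 = 10000 Hz

fs_min = 4000 Hz, fs_practical = 10000 Hz


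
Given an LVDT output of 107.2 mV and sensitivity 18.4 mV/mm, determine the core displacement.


Displacement = Vout / sensitivity.
d = 107.2 / 18.4
d = 5.826 mm

5.826 mm


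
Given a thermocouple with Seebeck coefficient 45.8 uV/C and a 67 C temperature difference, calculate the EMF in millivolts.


The thermocouple output V = sensitivity * dT.
V = 45.8 uV/C * 67 C
V = 3068.6 uV
V = 3.069 mV

3.069 mV


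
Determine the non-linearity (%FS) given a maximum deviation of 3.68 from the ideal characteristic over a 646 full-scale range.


Linearity error = (max deviation / full scale) * 100%.
Linearity = (3.68 / 646) * 100
Linearity = 0.57 %FS

0.57 %FS


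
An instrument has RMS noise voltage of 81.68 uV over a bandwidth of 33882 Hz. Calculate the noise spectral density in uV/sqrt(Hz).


Noise spectral density = Vrms / sqrt(BW).
NSD = 81.68 / sqrt(33882)
NSD = 81.68 / 184.0706
NSD = 0.4437 uV/sqrt(Hz)

0.4437 uV/sqrt(Hz)


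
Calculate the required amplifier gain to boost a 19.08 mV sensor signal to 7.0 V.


Gain = Vout / Vin (converting to same units).
G = 7.0 V / 19.08 mV
G = 7000.0 mV / 19.08 mV
G = 366.88

366.88


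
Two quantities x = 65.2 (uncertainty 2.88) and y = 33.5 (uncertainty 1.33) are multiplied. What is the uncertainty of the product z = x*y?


For a product z = x*y, the relative uncertainty is:
uz/z = sqrt((ux/x)^2 + (uy/y)^2)
Relative uncertainties: ux/x = 2.88/65.2 = 0.044172
uy/y = 1.33/33.5 = 0.039701
z = 65.2 * 33.5 = 2184.2
uz = 2184.2 * sqrt(0.044172^2 + 0.039701^2) = 129.723

129.723


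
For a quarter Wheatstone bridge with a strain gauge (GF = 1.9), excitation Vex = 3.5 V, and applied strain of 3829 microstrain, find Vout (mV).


Quarter bridge output: Vout = (GF * epsilon * Vex) / 4.
Vout = (1.9 * 3829e-6 * 3.5) / 4
Vout = 0.02546285 / 4 V
Vout = 0.00636571 V = 6.3657 mV

6.3657 mV


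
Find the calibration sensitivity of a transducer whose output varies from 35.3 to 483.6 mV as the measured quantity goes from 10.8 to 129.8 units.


Sensitivity = (y2 - y1) / (x2 - x1).
S = (483.6 - 35.3) / (129.8 - 10.8)
S = 448.3 / 119.0
S = 3.7672 mV/unit

3.7672 mV/unit


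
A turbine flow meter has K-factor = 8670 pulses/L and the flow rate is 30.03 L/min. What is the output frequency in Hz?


Frequency = K * Q / 60 (converting L/min to L/s).
f = 8670 * 30.03 / 60
f = 260360.1 / 60
f = 4339.34 Hz

4339.34 Hz


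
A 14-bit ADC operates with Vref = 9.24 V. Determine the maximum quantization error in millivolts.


The maximum quantization error is +/- LSB/2.
LSB = Vref / 2^n = 9.24 / 16384 = 0.00056396 V
Max error = LSB / 2 = 0.00056396 / 2 = 0.00028198 V
Max error = 0.282 mV

0.282 mV


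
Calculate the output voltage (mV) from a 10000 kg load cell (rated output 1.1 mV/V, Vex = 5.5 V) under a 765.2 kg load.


Vout = rated_output * Vex * (load / capacity).
Vout = 1.1 * 5.5 * (765.2 / 10000)
Vout = 1.1 * 5.5 * 0.07652
Vout = 0.463 mV

0.463 mV


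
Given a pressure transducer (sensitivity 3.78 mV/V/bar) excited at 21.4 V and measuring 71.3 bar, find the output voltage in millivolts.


Output = sensitivity * Vex * P.
Vout = 3.78 * 21.4 * 71.3
Vout = 80.892 * 71.3
Vout = 5767.6 mV

5767.6 mV


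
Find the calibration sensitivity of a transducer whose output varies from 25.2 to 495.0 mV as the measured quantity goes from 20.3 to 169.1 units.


Sensitivity = (y2 - y1) / (x2 - x1).
S = (495.0 - 25.2) / (169.1 - 20.3)
S = 469.8 / 148.8
S = 3.1573 mV/unit

3.1573 mV/unit


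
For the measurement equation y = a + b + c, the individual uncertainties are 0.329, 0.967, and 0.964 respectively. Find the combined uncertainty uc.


For a sum of independent quantities, uc = sqrt(u1^2 + u2^2 + u3^2).
uc = sqrt(0.329^2 + 0.967^2 + 0.964^2)
uc = sqrt(0.108241 + 0.935089 + 0.929296)
uc = 1.4045

1.4045


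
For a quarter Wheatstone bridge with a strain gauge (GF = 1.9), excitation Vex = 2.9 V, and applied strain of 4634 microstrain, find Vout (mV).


Quarter bridge output: Vout = (GF * epsilon * Vex) / 4.
Vout = (1.9 * 4634e-6 * 2.9) / 4
Vout = 0.02553334 / 4 V
Vout = 0.00638333 V = 6.3833 mV

6.3833 mV


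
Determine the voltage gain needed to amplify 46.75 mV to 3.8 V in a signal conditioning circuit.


Gain = Vout / Vin (converting to same units).
G = 3.8 V / 46.75 mV
G = 3800.0 mV / 46.75 mV
G = 81.28

81.28


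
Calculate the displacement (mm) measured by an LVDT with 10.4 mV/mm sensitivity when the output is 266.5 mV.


Displacement = Vout / sensitivity.
d = 266.5 / 10.4
d = 25.625 mm

25.625 mm


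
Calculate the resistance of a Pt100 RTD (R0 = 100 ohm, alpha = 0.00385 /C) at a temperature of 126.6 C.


The RTD equation: Rt = R0 * (1 + alpha * T).
Rt = 100 * (1 + 0.00385 * 126.6)
Rt = 100 * (1 + 0.48741)
Rt = 100 * 1.48741
Rt = 148.741 ohm

148.741 ohm


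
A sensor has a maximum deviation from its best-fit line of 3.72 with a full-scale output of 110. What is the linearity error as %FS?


Linearity error = (max deviation / full scale) * 100%.
Linearity = (3.72 / 110) * 100
Linearity = 3.382 %FS

3.382 %FS


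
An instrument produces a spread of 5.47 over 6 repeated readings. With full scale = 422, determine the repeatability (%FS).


Repeatability = (spread / full scale) * 100%.
R = (5.47 / 422) * 100
R = 1.296 %FS

1.296 %FS


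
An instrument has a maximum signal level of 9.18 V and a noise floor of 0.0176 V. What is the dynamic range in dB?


Dynamic range = 20 * log10(Vmax / Vnoise).
DR = 20 * log10(9.18 / 0.0176)
DR = 20 * log10(521.59)
DR = 54.35 dB

54.35 dB


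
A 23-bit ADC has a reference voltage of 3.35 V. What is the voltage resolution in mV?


The resolution (LSB) of an ADC is Vref / 2^n.
LSB = 3.35 / 2^23
LSB = 3.35 / 8388608
LSB = 4e-07 V = 0.00039935 mV

0.00039935 mV


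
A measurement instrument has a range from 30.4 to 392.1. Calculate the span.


Span = upper range - lower range.
Span = 392.1 - (30.4)
Span = 361.7

361.7


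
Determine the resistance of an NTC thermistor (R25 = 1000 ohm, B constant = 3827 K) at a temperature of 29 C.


NTC thermistor equation: Rt = R25 * exp(B * (1/T - 1/T25)).
T in Kelvin: 302.15 K, T25 = 298.15 K
1/T - 1/T25 = 1/302.15 - 1/298.15 = -4.44e-05
B * (1/T - 1/T25) = 3827 * -4.44e-05 = -0.1699
Rt = 1000 * exp(-0.1699) = 843.7 ohm

843.7 ohm


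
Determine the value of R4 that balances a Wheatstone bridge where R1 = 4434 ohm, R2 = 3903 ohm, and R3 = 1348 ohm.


At balance: R1*R4 = R2*R3, so R4 = R2*R3/R1.
R4 = 3903 * 1348 / 4434
R4 = 5261244 / 4434
R4 = 1186.57 ohm

1186.57 ohm


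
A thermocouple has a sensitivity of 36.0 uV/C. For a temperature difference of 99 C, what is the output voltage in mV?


The thermocouple output V = sensitivity * dT.
V = 36.0 uV/C * 99 C
V = 3564.0 uV
V = 3.564 mV

3.564 mV


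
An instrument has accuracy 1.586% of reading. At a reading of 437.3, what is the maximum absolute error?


Absolute error = (accuracy% / 100) * reading.
Error = (1.586 / 100) * 437.3
Error = 0.01586 * 437.3
Error = 6.9356

6.9356


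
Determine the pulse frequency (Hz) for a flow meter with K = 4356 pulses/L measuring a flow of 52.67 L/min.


Frequency = K * Q / 60 (converting L/min to L/s).
f = 4356 * 52.67 / 60
f = 229430.52 / 60
f = 3823.84 Hz

3823.84 Hz


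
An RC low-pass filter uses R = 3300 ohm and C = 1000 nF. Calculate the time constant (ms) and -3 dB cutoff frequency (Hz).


Time constant: tau = R * C.
tau = 3300 * 1.00e-06 = 0.0033 s
tau = 3.3 ms
Cutoff frequency: fc = 1 / (2*pi*R*C).
fc = 1 / (2*pi*0.0033) = 48.23 Hz

tau = 3.3 ms, fc = 48.23 Hz


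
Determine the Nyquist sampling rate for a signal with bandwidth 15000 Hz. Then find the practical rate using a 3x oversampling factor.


By Nyquist theorem, fs_min = 2 * fmax.
fs_min = 2 * 15000 = 30000 Hz
Practical rate = 3 * fs_min = 3 * 30000 = 90000 Hz

fs_min = 30000 Hz, fs_practical = 90000 Hz


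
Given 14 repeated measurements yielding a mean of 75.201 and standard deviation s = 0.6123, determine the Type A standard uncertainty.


The standard uncertainty for Type A evaluation is u = s / sqrt(n).
u = 0.6123 / sqrt(14)
u = 0.6123 / 3.7417
u = 0.1636

0.1636


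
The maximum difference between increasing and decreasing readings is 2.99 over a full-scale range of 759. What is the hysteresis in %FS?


Hysteresis = (max difference / full scale) * 100%.
H = (2.99 / 759) * 100
H = 0.394 %FS

0.394 %FS


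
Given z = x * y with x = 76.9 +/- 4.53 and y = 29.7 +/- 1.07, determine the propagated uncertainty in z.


For a product z = x*y, the relative uncertainty is:
uz/z = sqrt((ux/x)^2 + (uy/y)^2)
Relative uncertainties: ux/x = 4.53/76.9 = 0.058908
uy/y = 1.07/29.7 = 0.036027
z = 76.9 * 29.7 = 2283.9
uz = 2283.9 * sqrt(0.058908^2 + 0.036027^2) = 157.708

157.708


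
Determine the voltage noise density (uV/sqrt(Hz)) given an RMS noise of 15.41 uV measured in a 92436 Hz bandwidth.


Noise spectral density = Vrms / sqrt(BW).
NSD = 15.41 / sqrt(92436)
NSD = 15.41 / 304.0329
NSD = 0.0507 uV/sqrt(Hz)

0.0507 uV/sqrt(Hz)


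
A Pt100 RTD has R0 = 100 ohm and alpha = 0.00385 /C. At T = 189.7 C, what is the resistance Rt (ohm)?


The RTD equation: Rt = R0 * (1 + alpha * T).
Rt = 100 * (1 + 0.00385 * 189.7)
Rt = 100 * (1 + 0.730345)
Rt = 100 * 1.730345
Rt = 173.035 ohm

173.035 ohm


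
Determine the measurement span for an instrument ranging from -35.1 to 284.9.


Span = upper range - lower range.
Span = 284.9 - (-35.1)
Span = 320.0

320.0


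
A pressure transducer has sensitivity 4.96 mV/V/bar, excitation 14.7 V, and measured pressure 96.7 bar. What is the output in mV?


Output = sensitivity * Vex * P.
Vout = 4.96 * 14.7 * 96.7
Vout = 72.912 * 96.7
Vout = 7050.59 mV

7050.59 mV


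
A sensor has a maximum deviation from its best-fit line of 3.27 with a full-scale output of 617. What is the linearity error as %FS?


Linearity error = (max deviation / full scale) * 100%.
Linearity = (3.27 / 617) * 100
Linearity = 0.53 %FS

0.53 %FS


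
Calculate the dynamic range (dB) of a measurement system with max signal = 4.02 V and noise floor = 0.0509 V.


Dynamic range = 20 * log10(Vmax / Vnoise).
DR = 20 * log10(4.02 / 0.0509)
DR = 20 * log10(78.98)
DR = 37.95 dB

37.95 dB


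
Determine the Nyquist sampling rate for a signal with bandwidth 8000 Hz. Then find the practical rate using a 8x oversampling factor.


By Nyquist theorem, fs_min = 2 * fmax.
fs_min = 2 * 8000 = 16000 Hz
Practical rate = 8 * fs_min = 8 * 16000 = 128000 Hz

fs_min = 16000 Hz, fs_practical = 128000 Hz


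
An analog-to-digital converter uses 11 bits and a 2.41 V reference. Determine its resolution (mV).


The resolution (LSB) of an ADC is Vref / 2^n.
LSB = 2.41 / 2^11
LSB = 2.41 / 2048
LSB = 0.00117676 V = 1.17675781 mV

1.17675781 mV


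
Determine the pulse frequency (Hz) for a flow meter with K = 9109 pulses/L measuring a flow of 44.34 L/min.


Frequency = K * Q / 60 (converting L/min to L/s).
f = 9109 * 44.34 / 60
f = 403893.06 / 60
f = 6731.55 Hz

6731.55 Hz


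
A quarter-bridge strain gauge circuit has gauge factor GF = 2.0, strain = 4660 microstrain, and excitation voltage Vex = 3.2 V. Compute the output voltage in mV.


Quarter bridge output: Vout = (GF * epsilon * Vex) / 4.
Vout = (2.0 * 4660e-6 * 3.2) / 4
Vout = 0.029824 / 4 V
Vout = 0.007456 V = 7.456 mV

7.456 mV


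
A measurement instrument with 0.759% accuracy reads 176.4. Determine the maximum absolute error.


Absolute error = (accuracy% / 100) * reading.
Error = (0.759 / 100) * 176.4
Error = 0.00759 * 176.4
Error = 1.3389

1.3389


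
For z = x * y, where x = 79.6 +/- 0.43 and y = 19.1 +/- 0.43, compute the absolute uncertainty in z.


For a product z = x*y, the relative uncertainty is:
uz/z = sqrt((ux/x)^2 + (uy/y)^2)
Relative uncertainties: ux/x = 0.43/79.6 = 0.005402
uy/y = 0.43/19.1 = 0.022513
z = 79.6 * 19.1 = 1520.4
uz = 1520.4 * sqrt(0.005402^2 + 0.022513^2) = 35.2

35.2


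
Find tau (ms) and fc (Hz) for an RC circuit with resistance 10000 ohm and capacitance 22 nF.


Time constant: tau = R * C.
tau = 10000 * 2.20e-08 = 0.00022 s
tau = 0.22 ms
Cutoff frequency: fc = 1 / (2*pi*R*C).
fc = 1 / (2*pi*0.00022) = 723.43 Hz

tau = 0.22 ms, fc = 723.43 Hz


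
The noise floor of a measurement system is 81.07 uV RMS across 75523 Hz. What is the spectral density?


Noise spectral density = Vrms / sqrt(BW).
NSD = 81.07 / sqrt(75523)
NSD = 81.07 / 274.8145
NSD = 0.295 uV/sqrt(Hz)

0.295 uV/sqrt(Hz)


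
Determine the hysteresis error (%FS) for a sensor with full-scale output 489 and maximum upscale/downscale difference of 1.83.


Hysteresis = (max difference / full scale) * 100%.
H = (1.83 / 489) * 100
H = 0.374 %FS

0.374 %FS


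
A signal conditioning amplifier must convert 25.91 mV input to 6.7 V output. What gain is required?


Gain = Vout / Vin (converting to same units).
G = 6.7 V / 25.91 mV
G = 6700.0 mV / 25.91 mV
G = 258.59

258.59


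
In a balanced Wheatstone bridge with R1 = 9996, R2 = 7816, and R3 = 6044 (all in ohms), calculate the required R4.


At balance: R1*R4 = R2*R3, so R4 = R2*R3/R1.
R4 = 7816 * 6044 / 9996
R4 = 47239904 / 9996
R4 = 4725.88 ohm

4725.88 ohm


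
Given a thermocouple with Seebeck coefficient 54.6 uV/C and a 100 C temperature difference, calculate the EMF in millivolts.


The thermocouple output V = sensitivity * dT.
V = 54.6 uV/C * 100 C
V = 5460.0 uV
V = 5.46 mV

5.46 mV


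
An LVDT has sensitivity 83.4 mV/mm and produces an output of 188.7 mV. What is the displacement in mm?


Displacement = Vout / sensitivity.
d = 188.7 / 83.4
d = 2.263 mm

2.263 mm


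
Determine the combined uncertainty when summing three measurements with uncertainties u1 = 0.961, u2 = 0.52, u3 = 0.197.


For a sum of independent quantities, uc = sqrt(u1^2 + u2^2 + u3^2).
uc = sqrt(0.961^2 + 0.52^2 + 0.197^2)
uc = sqrt(0.923521 + 0.2704 + 0.038809)
uc = 1.1103

1.1103


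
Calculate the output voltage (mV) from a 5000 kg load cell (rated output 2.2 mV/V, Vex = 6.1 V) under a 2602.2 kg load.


Vout = rated_output * Vex * (load / capacity).
Vout = 2.2 * 6.1 * (2602.2 / 5000)
Vout = 2.2 * 6.1 * 0.52044
Vout = 6.984 mV

6.984 mV


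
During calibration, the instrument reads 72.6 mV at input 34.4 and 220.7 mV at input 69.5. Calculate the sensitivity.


Sensitivity = (y2 - y1) / (x2 - x1).
S = (220.7 - 72.6) / (69.5 - 34.4)
S = 148.1 / 35.1
S = 4.2194 mV/unit

4.2194 mV/unit


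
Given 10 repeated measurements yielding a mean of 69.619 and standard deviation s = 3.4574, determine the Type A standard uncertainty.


The standard uncertainty for Type A evaluation is u = s / sqrt(n).
u = 3.4574 / sqrt(10)
u = 3.4574 / 3.1623
u = 1.0933

1.0933


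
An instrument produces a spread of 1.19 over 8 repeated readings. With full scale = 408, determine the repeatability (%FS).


Repeatability = (spread / full scale) * 100%.
R = (1.19 / 408) * 100
R = 0.292 %FS

0.292 %FS


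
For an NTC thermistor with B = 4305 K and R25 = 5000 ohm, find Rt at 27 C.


NTC thermistor equation: Rt = R25 * exp(B * (1/T - 1/T25)).
T in Kelvin: 300.15 K, T25 = 298.15 K
1/T - 1/T25 = 1/300.15 - 1/298.15 = -2.235e-05
B * (1/T - 1/T25) = 4305 * -2.235e-05 = -0.0962
Rt = 5000 * exp(-0.0962) = 4541.4 ohm

4541.4 ohm


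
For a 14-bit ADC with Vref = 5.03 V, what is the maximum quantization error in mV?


The maximum quantization error is +/- LSB/2.
LSB = Vref / 2^n = 5.03 / 16384 = 0.00030701 V
Max error = LSB / 2 = 0.00030701 / 2 = 0.0001535 V
Max error = 0.1535 mV

0.1535 mV


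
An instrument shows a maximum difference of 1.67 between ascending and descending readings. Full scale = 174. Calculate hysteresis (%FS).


Hysteresis = (max difference / full scale) * 100%.
H = (1.67 / 174) * 100
H = 0.96 %FS

0.96 %FS


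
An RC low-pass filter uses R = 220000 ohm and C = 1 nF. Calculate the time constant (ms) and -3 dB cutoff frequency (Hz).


Time constant: tau = R * C.
tau = 220000 * 1.00e-09 = 0.00022 s
tau = 0.22 ms
Cutoff frequency: fc = 1 / (2*pi*R*C).
fc = 1 / (2*pi*0.00022) = 723.43 Hz

tau = 0.22 ms, fc = 723.43 Hz


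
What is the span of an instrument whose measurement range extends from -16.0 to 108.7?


Span = upper range - lower range.
Span = 108.7 - (-16.0)
Span = 124.7

124.7


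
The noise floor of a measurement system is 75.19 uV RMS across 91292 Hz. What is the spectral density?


Noise spectral density = Vrms / sqrt(BW).
NSD = 75.19 / sqrt(91292)
NSD = 75.19 / 302.1457
NSD = 0.2489 uV/sqrt(Hz)

0.2489 uV/sqrt(Hz)


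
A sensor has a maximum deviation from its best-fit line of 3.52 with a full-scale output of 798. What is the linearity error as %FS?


Linearity error = (max deviation / full scale) * 100%.
Linearity = (3.52 / 798) * 100
Linearity = 0.441 %FS

0.441 %FS


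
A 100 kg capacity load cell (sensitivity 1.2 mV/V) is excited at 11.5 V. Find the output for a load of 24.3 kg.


Vout = rated_output * Vex * (load / capacity).
Vout = 1.2 * 11.5 * (24.3 / 100)
Vout = 1.2 * 11.5 * 0.243
Vout = 3.353 mV

3.353 mV


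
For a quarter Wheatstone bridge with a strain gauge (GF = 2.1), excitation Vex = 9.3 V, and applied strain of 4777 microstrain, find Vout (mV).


Quarter bridge output: Vout = (GF * epsilon * Vex) / 4.
Vout = (2.1 * 4777e-6 * 9.3) / 4
Vout = 0.09329481 / 4 V
Vout = 0.0233237 V = 23.3237 mV

23.3237 mV


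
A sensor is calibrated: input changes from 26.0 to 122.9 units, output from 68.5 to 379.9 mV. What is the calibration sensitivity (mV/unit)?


Sensitivity = (y2 - y1) / (x2 - x1).
S = (379.9 - 68.5) / (122.9 - 26.0)
S = 311.4 / 96.9
S = 3.2136 mV/unit

3.2136 mV/unit


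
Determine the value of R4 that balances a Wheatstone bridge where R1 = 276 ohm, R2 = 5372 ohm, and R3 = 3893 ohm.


At balance: R1*R4 = R2*R3, so R4 = R2*R3/R1.
R4 = 5372 * 3893 / 276
R4 = 20913196 / 276
R4 = 75772.45 ohm

75772.45 ohm


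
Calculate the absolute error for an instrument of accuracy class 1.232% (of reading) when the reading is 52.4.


Absolute error = (accuracy% / 100) * reading.
Error = (1.232 / 100) * 52.4
Error = 0.01232 * 52.4
Error = 0.6456

0.6456


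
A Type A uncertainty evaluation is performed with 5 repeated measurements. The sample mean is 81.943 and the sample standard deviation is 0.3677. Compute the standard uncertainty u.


The standard uncertainty for Type A evaluation is u = s / sqrt(n).
u = 0.3677 / sqrt(5)
u = 0.3677 / 2.2361
u = 0.1644

0.1644


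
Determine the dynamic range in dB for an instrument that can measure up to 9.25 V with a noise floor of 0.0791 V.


Dynamic range = 20 * log10(Vmax / Vnoise).
DR = 20 * log10(9.25 / 0.0791)
DR = 20 * log10(116.94)
DR = 41.36 dB

41.36 dB


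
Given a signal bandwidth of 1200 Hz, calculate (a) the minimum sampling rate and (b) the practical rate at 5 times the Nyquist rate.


By Nyquist theorem, fs_min = 2 * fmax.
fs_min = 2 * 1200 = 2400 Hz
Practical rate = 5 * fs_min = 5 * 2400 = 12000 Hz

fs_min = 2400 Hz, fs_practical = 12000 Hz


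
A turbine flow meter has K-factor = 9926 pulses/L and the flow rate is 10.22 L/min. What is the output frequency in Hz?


Frequency = K * Q / 60 (converting L/min to L/s).
f = 9926 * 10.22 / 60
f = 101443.72 / 60
f = 1690.73 Hz

1690.73 Hz


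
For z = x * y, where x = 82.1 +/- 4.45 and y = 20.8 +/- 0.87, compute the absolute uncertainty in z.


For a product z = x*y, the relative uncertainty is:
uz/z = sqrt((ux/x)^2 + (uy/y)^2)
Relative uncertainties: ux/x = 4.45/82.1 = 0.054202
uy/y = 0.87/20.8 = 0.041827
z = 82.1 * 20.8 = 1707.7
uz = 1707.7 * sqrt(0.054202^2 + 0.041827^2) = 116.915

116.915


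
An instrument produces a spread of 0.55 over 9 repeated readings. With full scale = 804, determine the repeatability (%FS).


Repeatability = (spread / full scale) * 100%.
R = (0.55 / 804) * 100
R = 0.068 %FS

0.068 %FS


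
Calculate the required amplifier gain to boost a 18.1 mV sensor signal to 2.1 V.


Gain = Vout / Vin (converting to same units).
G = 2.1 V / 18.1 mV
G = 2100.0 mV / 18.1 mV
G = 116.02

116.02


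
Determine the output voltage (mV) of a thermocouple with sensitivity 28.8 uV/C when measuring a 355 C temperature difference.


The thermocouple output V = sensitivity * dT.
V = 28.8 uV/C * 355 C
V = 10224.0 uV
V = 10.224 mV

10.224 mV


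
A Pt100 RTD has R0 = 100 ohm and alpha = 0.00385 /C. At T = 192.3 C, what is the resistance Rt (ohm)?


The RTD equation: Rt = R0 * (1 + alpha * T).
Rt = 100 * (1 + 0.00385 * 192.3)
Rt = 100 * (1 + 0.740355)
Rt = 100 * 1.740355
Rt = 174.036 ohm

174.036 ohm


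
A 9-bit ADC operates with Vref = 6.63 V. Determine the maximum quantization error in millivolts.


The maximum quantization error is +/- LSB/2.
LSB = Vref / 2^n = 6.63 / 512 = 0.01294922 V
Max error = LSB / 2 = 0.01294922 / 2 = 0.00647461 V
Max error = 6.4746 mV

6.4746 mV


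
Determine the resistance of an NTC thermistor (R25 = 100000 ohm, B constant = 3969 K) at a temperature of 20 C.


NTC thermistor equation: Rt = R25 * exp(B * (1/T - 1/T25)).
T in Kelvin: 293.15 K, T25 = 298.15 K
1/T - 1/T25 = 1/293.15 - 1/298.15 = 5.721e-05
B * (1/T - 1/T25) = 3969 * 5.721e-05 = 0.2271
Rt = 100000 * exp(0.2271) = 125489.6 ohm

125489.6 ohm


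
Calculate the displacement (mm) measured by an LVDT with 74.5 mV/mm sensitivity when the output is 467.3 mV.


Displacement = Vout / sensitivity.
d = 467.3 / 74.5
d = 6.272 mm

6.272 mm


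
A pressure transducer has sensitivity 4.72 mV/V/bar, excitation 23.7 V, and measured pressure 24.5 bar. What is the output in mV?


Output = sensitivity * Vex * P.
Vout = 4.72 * 23.7 * 24.5
Vout = 111.864 * 24.5
Vout = 2740.67 mV

2740.67 mV


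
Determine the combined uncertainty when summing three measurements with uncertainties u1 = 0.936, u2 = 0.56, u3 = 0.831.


For a sum of independent quantities, uc = sqrt(u1^2 + u2^2 + u3^2).
uc = sqrt(0.936^2 + 0.56^2 + 0.831^2)
uc = sqrt(0.876096 + 0.3136 + 0.690561)
uc = 1.3712

1.3712


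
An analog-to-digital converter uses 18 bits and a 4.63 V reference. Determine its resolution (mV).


The resolution (LSB) of an ADC is Vref / 2^n.
LSB = 4.63 / 2^18
LSB = 4.63 / 262144
LSB = 1.766e-05 V = 0.01766205 mV

0.01766205 mV


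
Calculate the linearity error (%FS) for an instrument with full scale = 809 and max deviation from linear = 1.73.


Linearity error = (max deviation / full scale) * 100%.
Linearity = (1.73 / 809) * 100
Linearity = 0.214 %FS

0.214 %FS


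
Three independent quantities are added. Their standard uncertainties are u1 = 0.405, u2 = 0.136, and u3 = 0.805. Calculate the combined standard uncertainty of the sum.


For a sum of independent quantities, uc = sqrt(u1^2 + u2^2 + u3^2).
uc = sqrt(0.405^2 + 0.136^2 + 0.805^2)
uc = sqrt(0.164025 + 0.018496 + 0.648025)
uc = 0.9113

0.9113


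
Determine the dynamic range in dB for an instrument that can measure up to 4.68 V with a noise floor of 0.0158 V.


Dynamic range = 20 * log10(Vmax / Vnoise).
DR = 20 * log10(4.68 / 0.0158)
DR = 20 * log10(296.2)
DR = 49.43 dB

49.43 dB


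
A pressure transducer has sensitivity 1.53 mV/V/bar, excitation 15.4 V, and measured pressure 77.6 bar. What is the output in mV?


Output = sensitivity * Vex * P.
Vout = 1.53 * 15.4 * 77.6
Vout = 23.562 * 77.6
Vout = 1828.41 mV

1828.41 mV


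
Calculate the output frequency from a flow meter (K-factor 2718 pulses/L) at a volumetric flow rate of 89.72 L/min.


Frequency = K * Q / 60 (converting L/min to L/s).
f = 2718 * 89.72 / 60
f = 243858.96 / 60
f = 4064.32 Hz

4064.32 Hz


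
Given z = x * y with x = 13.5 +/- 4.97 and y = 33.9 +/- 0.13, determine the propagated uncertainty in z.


For a product z = x*y, the relative uncertainty is:
uz/z = sqrt((ux/x)^2 + (uy/y)^2)
Relative uncertainties: ux/x = 4.97/13.5 = 0.368148
uy/y = 0.13/33.9 = 0.003835
z = 13.5 * 33.9 = 457.6
uz = 457.6 * sqrt(0.368148^2 + 0.003835^2) = 168.492

168.492


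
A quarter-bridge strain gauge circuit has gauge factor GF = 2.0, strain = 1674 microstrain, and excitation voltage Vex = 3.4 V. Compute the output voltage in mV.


Quarter bridge output: Vout = (GF * epsilon * Vex) / 4.
Vout = (2.0 * 1674e-6 * 3.4) / 4
Vout = 0.0113832 / 4 V
Vout = 0.0028458 V = 2.8458 mV

2.8458 mV


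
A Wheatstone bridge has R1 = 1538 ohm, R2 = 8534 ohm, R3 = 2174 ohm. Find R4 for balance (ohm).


At balance: R1*R4 = R2*R3, so R4 = R2*R3/R1.
R4 = 8534 * 2174 / 1538
R4 = 18552916 / 1538
R4 = 12063.01 ohm

12063.01 ohm


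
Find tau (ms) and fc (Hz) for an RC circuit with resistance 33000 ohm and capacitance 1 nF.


Time constant: tau = R * C.
tau = 33000 * 1.00e-09 = 3.3e-05 s
tau = 0.033 ms
Cutoff frequency: fc = 1 / (2*pi*R*C).
fc = 1 / (2*pi*3.3e-05) = 4822.88 Hz

tau = 0.033 ms, fc = 4822.88 Hz


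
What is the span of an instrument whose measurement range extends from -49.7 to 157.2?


Span = upper range - lower range.
Span = 157.2 - (-49.7)
Span = 206.9

206.9


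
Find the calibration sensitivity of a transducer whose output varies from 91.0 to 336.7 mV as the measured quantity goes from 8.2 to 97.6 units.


Sensitivity = (y2 - y1) / (x2 - x1).
S = (336.7 - 91.0) / (97.6 - 8.2)
S = 245.7 / 89.4
S = 2.7483 mV/unit

2.7483 mV/unit


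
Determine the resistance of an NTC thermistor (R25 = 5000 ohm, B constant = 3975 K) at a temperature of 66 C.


NTC thermistor equation: Rt = R25 * exp(B * (1/T - 1/T25)).
T in Kelvin: 339.15 K, T25 = 298.15 K
1/T - 1/T25 = 1/339.15 - 1/298.15 = -0.00040547
B * (1/T - 1/T25) = 3975 * -0.00040547 = -1.6117
Rt = 5000 * exp(-1.6117) = 997.7 ohm

997.7 ohm


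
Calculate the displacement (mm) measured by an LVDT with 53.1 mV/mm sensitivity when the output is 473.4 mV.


Displacement = Vout / sensitivity.
d = 473.4 / 53.1
d = 8.915 mm

8.915 mm


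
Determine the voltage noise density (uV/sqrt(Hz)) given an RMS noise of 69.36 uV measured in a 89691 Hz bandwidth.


Noise spectral density = Vrms / sqrt(BW).
NSD = 69.36 / sqrt(89691)
NSD = 69.36 / 299.4846
NSD = 0.2316 uV/sqrt(Hz)

0.2316 uV/sqrt(Hz)


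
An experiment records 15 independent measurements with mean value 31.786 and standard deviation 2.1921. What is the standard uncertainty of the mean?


The standard uncertainty for Type A evaluation is u = s / sqrt(n).
u = 2.1921 / sqrt(15)
u = 2.1921 / 3.873
u = 0.566

0.566


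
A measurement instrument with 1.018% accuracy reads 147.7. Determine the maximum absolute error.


Absolute error = (accuracy% / 100) * reading.
Error = (1.018 / 100) * 147.7
Error = 0.01018 * 147.7
Error = 1.5036

1.5036


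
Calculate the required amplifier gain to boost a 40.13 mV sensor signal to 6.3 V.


Gain = Vout / Vin (converting to same units).
G = 6.3 V / 40.13 mV
G = 6300.0 mV / 40.13 mV
G = 156.99

156.99


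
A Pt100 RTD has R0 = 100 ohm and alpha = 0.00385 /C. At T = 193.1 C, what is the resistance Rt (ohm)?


The RTD equation: Rt = R0 * (1 + alpha * T).
Rt = 100 * (1 + 0.00385 * 193.1)
Rt = 100 * (1 + 0.743435)
Rt = 100 * 1.743435
Rt = 174.343 ohm

174.343 ohm


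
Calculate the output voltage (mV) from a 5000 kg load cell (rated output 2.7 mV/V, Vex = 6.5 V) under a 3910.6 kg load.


Vout = rated_output * Vex * (load / capacity).
Vout = 2.7 * 6.5 * (3910.6 / 5000)
Vout = 2.7 * 6.5 * 0.78212
Vout = 13.726 mV

13.726 mV


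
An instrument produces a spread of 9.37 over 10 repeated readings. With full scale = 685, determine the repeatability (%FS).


Repeatability = (spread / full scale) * 100%.
R = (9.37 / 685) * 100
R = 1.368 %FS

1.368 %FS


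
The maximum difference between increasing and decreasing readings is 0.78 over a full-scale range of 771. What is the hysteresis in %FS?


Hysteresis = (max difference / full scale) * 100%.
H = (0.78 / 771) * 100
H = 0.101 %FS

0.101 %FS


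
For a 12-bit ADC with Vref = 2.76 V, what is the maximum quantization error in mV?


The maximum quantization error is +/- LSB/2.
LSB = Vref / 2^n = 2.76 / 4096 = 0.00067383 V
Max error = LSB / 2 = 0.00067383 / 2 = 0.00033691 V
Max error = 0.3369 mV

0.3369 mV


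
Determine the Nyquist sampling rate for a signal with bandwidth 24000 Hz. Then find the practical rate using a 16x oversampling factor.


By Nyquist theorem, fs_min = 2 * fmax.
fs_min = 2 * 24000 = 48000 Hz
Practical rate = 16 * fs_min = 16 * 48000 = 768000 Hz

fs_min = 48000 Hz, fs_practical = 768000 Hz


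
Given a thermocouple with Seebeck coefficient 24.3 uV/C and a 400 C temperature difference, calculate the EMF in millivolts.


The thermocouple output V = sensitivity * dT.
V = 24.3 uV/C * 400 C
V = 9720.0 uV
V = 9.72 mV

9.72 mV


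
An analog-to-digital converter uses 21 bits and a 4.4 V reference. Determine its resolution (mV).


The resolution (LSB) of an ADC is Vref / 2^n.
LSB = 4.4 / 2^21
LSB = 4.4 / 2097152
LSB = 2.1e-06 V = 0.00209808 mV

0.00209808 mV


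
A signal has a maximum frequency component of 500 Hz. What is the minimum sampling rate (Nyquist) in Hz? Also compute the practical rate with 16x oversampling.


By Nyquist theorem, fs_min = 2 * fmax.
fs_min = 2 * 500 = 1000 Hz
Practical rate = 16 * fs_min = 16 * 1000 = 16000 Hz

fs_min = 1000 Hz, fs_practical = 16000 Hz
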